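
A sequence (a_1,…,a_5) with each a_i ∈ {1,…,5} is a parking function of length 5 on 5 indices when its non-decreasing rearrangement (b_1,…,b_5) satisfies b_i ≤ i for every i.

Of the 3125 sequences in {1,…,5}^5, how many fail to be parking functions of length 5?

#PF = (6−5)·6^(5−1) = 1 · 1296 = 1296 [KW]
Example (5,4,3,5,4) → sorted (3,4,4,5,5): b_1=3>1, not a PF.
Total 3125; non-PF = 3125−1296 = 1829

1829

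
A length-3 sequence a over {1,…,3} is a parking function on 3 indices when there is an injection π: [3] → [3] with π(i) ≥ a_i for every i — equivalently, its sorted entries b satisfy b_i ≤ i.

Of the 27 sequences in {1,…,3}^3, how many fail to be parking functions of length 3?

11

#PF = (4−3)·4^(3−1) = 1×16 = 16 (Pollak)
Example (2,3,2) → sorted (2,2,3): b_1=2>1, not a PF.
3^3 − 16 = 27 − 16 = 11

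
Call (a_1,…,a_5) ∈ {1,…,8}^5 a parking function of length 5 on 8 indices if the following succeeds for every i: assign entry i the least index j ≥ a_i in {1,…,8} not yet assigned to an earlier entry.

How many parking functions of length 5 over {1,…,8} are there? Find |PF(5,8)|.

26244

#PF = (9−5)·9^(5−1) = 4×6561 = 26244 [KW]
Example (6,3,4,3,8) → sorted (3,3,4,6,8): b_i ≤ 3+i ∀i, a PF.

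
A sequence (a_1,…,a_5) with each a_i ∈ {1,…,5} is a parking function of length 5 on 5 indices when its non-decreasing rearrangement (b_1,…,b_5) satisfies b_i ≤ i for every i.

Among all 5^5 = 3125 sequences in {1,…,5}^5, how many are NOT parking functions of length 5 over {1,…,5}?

|PF(5,5)| = 1·6^4 = 1 · 1296 = 1296
Example (4,5,4,4,2) → sorted (2,4,4,4,5): b_1=2>1, not a PF.
So 3125 − 1296 = 1829 fail.

1829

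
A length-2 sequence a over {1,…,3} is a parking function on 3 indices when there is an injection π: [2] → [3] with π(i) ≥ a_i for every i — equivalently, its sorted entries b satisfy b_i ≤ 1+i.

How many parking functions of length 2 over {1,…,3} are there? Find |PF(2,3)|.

#PF = (3+1−2)·(3+1)^{2−1} = 2 · 4 = 8 [KW]
Example (2,2) → sorted (2,2): b_i ≤ 1+i ∀i, a PF.

8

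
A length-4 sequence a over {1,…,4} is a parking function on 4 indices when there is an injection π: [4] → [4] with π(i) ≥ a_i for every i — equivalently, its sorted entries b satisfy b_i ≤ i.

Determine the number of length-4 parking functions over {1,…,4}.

Count = (5−4)·5^(4−1) = 1·125 = 125 [KW]
One tuple (1,1,1,1) → sorted (1,1,1,1): b_i ≤ i ∀i, a PF.

125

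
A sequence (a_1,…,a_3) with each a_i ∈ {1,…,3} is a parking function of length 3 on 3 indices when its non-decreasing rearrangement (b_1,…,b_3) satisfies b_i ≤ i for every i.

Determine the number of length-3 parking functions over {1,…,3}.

Count = (4−3)·4^(3−1) = 1×16 = 16 (Konheim–Weiss)
E.g. (2,1,2) → sorted (1,2,2): b_i ≤ i ∀i, a PF.

16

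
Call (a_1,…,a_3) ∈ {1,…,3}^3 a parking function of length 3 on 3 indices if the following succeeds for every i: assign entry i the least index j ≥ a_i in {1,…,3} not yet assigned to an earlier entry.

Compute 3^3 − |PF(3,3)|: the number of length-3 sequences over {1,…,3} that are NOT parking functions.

11

|PF(3,3)| = (3−3+1)·(3+1)^(3−1) = 1×16 = 16 [KW]
One tuple (2,3,3) → sorted (2,3,3): b_1=2>1, not a PF.
So 27 − 16 = 11 fail.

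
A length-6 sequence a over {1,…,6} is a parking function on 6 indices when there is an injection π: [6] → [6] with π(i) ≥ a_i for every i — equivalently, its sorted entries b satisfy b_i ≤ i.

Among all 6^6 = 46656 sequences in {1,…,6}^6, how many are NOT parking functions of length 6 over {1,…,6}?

29849

Count = (6+1−6)·(6+1)^{6−1} = 1·16807 = 16807 (Konheim–Weiss)
E.g. (5,5,6,4,6,5) → sorted (4,5,5,5,6,6): b_1=4>1, not a PF.
6^6 − 16807 = 46656 − 16807 = 29849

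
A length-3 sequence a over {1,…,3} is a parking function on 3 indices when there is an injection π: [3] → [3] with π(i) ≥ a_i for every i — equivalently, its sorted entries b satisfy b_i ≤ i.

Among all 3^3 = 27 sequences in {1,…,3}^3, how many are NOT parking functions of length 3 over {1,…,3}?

11

Count = (4−3)·4^(3−1) = 1 · 16 = 16 (Konheim–Weiss)
Example (1,3,3) → sorted (1,3,3): b_2=3>2, not a PF.
So 27 − 16 = 11 fail.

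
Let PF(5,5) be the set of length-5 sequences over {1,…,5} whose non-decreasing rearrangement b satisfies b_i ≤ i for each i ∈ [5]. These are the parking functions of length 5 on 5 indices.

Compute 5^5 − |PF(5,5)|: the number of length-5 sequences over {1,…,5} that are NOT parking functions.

|PF| = (6−5)·6^(5−1) = 1·1296 = 1296 (Konheim–Weiss)
One tuple (4,3,2,2,3) → sorted (2,2,3,3,4): b_1=2>1, not a PF.
Total 3125; non-PF = 3125−1296 = 1829

1829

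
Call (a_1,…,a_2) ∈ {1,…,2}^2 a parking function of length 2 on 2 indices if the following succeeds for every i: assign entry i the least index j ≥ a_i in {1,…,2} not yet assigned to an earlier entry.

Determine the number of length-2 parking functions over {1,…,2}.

3

#PF = (3−2)·3^(2−1) = 1 · 3 = 3 (Konheim–Weiss)
Check (1,1) → sorted (1,1): b_i ≤ i ∀i, a PF.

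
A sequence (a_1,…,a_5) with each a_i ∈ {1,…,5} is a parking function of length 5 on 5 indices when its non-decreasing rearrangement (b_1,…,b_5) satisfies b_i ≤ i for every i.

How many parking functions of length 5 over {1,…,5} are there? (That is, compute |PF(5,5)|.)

1296

#PF = (5−5+1)·(5+1)^(5−1) = 1×1296 = 1296
Check (5,1,2,1,3) → sorted (1,1,2,3,5): b_i ≤ i ∀i, a PF.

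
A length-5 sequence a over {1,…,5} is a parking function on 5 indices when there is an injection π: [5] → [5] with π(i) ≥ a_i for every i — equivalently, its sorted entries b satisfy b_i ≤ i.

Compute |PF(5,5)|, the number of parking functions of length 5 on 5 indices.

1296

#PF = (5−5+1)·(5+1)^(5−1) = 1×1296 = 1296 (Konheim–Weiss)
E.g. (1,3,5,1,4) → sorted (1,1,3,4,5): b_i ≤ i ∀i, a PF.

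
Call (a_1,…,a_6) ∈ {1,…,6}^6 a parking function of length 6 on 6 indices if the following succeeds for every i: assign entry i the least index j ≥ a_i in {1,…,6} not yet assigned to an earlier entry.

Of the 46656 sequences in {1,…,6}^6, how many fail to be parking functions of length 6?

29849

|PF| = (6−6+1)·(6+1)^(6−1) = 1·16807 = 16807
E.g. (6,3,6,4,6,5) → sorted (3,4,5,6,6,6): b_1=3>1, not a PF.
So 46656 − 16807 = 29849 fail.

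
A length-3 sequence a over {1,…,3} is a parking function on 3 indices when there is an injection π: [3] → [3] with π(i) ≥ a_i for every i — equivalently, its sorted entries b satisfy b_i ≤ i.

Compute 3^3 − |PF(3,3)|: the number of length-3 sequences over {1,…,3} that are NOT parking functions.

11

#PF = 1·4^2 = 1×16 = 16
Example (2,3,2) → sorted (2,2,3): b_1=2>1, not a PF.
So 27 − 16 = 11 fail.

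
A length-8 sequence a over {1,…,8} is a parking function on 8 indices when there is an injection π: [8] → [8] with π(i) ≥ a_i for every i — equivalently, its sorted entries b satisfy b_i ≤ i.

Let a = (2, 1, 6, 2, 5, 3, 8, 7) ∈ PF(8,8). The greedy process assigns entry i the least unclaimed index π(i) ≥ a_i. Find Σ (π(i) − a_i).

Σπ = 36 ({1..8} each once); Σa = 2+1+6+2+5+3+8+7 = 34; disp = 36−34 = 2.

2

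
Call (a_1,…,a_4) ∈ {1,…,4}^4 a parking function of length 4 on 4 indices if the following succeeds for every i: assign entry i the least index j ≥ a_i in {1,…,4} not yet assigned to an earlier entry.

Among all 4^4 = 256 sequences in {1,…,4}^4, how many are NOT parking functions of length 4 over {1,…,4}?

131

|PF| = 1·5^3 = 1×125 = 125 (Pollak)
Example (4,4,2,4) → sorted (2,4,4,4): b_1=2>1, not a PF.
4^4 − 125 = 256 − 125 = 131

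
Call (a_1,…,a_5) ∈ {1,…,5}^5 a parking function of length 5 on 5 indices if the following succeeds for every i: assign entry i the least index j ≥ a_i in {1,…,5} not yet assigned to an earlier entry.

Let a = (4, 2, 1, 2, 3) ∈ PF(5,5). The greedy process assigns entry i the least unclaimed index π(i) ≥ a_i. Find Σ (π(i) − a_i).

3

Σπ = 15 ({1..5} each once); Σa = 4+2+1+2+3 = 12; disp = 15−12 = 3.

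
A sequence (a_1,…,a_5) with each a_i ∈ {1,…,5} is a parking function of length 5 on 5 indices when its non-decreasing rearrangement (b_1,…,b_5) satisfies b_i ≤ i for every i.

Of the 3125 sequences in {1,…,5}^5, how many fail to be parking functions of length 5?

|PF(5,5)| = (5+1−5)·(5+1)^{5−1} = 1 · 1296 = 1296 (Pollak)
Example (4,5,5,1,2) → sorted (1,2,4,5,5): b_3=4>3, not a PF.
Total 3125; non-PF = 3125−1296 = 1829

1829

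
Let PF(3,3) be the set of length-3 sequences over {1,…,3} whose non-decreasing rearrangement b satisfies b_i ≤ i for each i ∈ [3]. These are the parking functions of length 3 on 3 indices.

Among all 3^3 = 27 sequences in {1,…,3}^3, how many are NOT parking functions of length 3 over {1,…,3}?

11

|PF(3,3)| = (4−3)·4^(3−1) = 1·16 = 16
Example (3,2,2) → sorted (2,2,3): b_1=2>1, not a PF.
Total 27; non-PF = 27−16 = 11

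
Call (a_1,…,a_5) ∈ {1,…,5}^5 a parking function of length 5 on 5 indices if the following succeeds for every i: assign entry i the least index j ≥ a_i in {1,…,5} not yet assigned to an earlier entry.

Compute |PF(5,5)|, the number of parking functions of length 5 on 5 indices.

1296

#PF = 1·6^4 = 1·1296 = 1296
E.g. (1,1,2,2,1) → sorted (1,1,1,2,2): b_i ≤ i ∀i, a PF.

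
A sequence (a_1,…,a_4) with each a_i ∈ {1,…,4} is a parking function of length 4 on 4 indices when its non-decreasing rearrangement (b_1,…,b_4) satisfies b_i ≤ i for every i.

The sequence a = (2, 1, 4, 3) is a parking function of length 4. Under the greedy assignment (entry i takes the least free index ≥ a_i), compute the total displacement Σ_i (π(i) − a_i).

0

Σπ = 10 ({1..4} each once); Σa = 2+1+4+3 = 10; disp = 10−10 = 0.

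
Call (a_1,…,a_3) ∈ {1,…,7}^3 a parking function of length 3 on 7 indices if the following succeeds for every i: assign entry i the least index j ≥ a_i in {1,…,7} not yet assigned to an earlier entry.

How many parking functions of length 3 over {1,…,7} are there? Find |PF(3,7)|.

320

|PF| = 5·8^2 = 5·64 = 320 (Konheim–Weiss)
One tuple (6,2,2) → sorted (2,2,6): b_i ≤ 4+i ∀i, a PF.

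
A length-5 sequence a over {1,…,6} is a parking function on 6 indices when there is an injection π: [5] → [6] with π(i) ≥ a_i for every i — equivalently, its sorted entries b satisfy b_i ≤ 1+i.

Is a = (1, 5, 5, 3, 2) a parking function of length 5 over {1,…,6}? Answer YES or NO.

Rearranged: b = (1, 2, 3, 5, 5).
  b_1=1 ≤ 2
  b_2=2 ≤ 3
  b_3=3 ≤ 4
  b_4=5 ≤ 5
  b_5=5 ≤ 6
All bounds hold ⇒ YES

YES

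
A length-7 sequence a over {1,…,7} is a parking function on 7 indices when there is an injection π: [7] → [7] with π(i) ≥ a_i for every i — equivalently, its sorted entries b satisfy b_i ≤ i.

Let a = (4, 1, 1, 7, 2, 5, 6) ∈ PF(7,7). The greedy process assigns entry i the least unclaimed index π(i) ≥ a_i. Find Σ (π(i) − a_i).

2

Σπ(i) = 1+…+7 = 28; Σa = 4+1+1+7+2+5+6 = 26; disp = 28−26 = 2.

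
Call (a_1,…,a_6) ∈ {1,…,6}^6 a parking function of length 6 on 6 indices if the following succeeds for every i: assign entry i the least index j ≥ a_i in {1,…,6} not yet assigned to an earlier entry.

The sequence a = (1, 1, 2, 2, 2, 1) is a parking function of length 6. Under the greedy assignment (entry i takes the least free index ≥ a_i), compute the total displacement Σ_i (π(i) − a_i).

Σπ = 21 ({1..6} each once); Σa = 1+1+2+2+2+1 = 9; disp = 21−9 = 12.

12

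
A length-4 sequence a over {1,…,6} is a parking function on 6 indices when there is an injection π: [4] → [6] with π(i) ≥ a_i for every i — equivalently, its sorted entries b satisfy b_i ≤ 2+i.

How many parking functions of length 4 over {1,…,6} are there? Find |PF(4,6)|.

1029

|PF| = 3·7^3 = 3 · 343 = 1029 [KW]
One tuple (3,4,6,3) → sorted (3,3,4,6): b_i ≤ 2+i ∀i, a PF.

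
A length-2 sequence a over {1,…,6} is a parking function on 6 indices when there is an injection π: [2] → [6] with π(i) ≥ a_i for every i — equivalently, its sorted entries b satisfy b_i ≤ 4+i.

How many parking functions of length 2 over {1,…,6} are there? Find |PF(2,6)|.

|PF(2,6)| = 5·7^1 = 5·7 = 35 (Pollak)
One tuple (3,1) → sorted (1,3): b_i ≤ 4+i ∀i, a PF.

35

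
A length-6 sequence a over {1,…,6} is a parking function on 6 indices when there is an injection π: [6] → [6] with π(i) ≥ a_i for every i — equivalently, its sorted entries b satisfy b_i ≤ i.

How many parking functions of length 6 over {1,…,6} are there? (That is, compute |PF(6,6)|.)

16807

|PF(6,6)| = (6+1−6)·(6+1)^{6−1} = 1·16807 = 16807 (Pollak)
One tuple (3,1,5,2,6,3) → sorted (1,2,3,3,5,6): b_i ≤ i ∀i, a PF.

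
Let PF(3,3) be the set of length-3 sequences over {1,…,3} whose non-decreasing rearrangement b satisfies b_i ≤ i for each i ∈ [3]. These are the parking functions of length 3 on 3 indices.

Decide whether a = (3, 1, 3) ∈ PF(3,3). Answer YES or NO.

NO

Sorted: b = (1, 3, 3).
  b_1=1 ≤ 1
  b_2=3 > 2
  fails at i=2 ⇒ NO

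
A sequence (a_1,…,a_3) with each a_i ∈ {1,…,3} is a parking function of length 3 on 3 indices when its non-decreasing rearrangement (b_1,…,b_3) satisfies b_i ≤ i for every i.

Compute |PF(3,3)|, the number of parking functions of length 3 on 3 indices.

|PF| = (3+1−3)·(3+1)^{3−1} = 1×16 = 16 [KW]
Example (1,2,3) → sorted (1,2,3): b_i ≤ i ∀i, a PF.

16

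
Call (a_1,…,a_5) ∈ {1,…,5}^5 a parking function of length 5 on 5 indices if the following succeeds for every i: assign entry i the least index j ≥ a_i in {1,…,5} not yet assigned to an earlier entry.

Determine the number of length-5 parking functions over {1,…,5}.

#PF = 1·6^4 = 1×1296 = 1296 (Konheim–Weiss)
Example (1,5,2,2,3) → sorted (1,2,2,3,5): b_i ≤ i ∀i, a PF.

1296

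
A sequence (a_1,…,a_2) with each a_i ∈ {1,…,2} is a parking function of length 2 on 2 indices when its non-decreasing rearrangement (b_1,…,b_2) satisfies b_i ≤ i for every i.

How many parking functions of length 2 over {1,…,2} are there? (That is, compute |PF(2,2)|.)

3

|PF(2,2)| = 1·3^1 = 1 · 3 = 3
One tuple (2,1) → sorted (1,2): b_i ≤ i ∀i, a PF.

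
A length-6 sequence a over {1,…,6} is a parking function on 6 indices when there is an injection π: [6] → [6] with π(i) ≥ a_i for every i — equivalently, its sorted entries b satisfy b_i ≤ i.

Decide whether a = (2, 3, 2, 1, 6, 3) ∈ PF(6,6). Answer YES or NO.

Sorted: b = (1, 2, 2, 3, 3, 6).
  b_1=1 ≤ 1
  b_2=2 ≤ 2
  b_3=2 ≤ 3
  b_4=3 ≤ 4
  b_5=3 ≤ 5
  b_6=6 ≤ 6
All bounds hold ⇒ YES

YES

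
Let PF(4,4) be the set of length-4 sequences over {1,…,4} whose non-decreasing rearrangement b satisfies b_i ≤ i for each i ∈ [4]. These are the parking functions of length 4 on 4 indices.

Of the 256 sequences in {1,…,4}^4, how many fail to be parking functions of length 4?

131

|PF| = (5−4)·5^(4−1) = 1×125 = 125
One tuple (2,2,4,4) → sorted (2,2,4,4): b_1=2>1, not a PF.
4^4 − 125 = 256 − 125 = 131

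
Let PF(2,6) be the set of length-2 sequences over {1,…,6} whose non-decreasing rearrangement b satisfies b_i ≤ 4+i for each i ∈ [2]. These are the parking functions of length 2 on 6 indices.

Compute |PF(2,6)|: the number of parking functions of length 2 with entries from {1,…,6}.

35

#PF = 5·7^1 = 5 · 7 = 35 [KW]
One tuple (1,1) → sorted (1,1): b_i ≤ 4+i ∀i, a PF.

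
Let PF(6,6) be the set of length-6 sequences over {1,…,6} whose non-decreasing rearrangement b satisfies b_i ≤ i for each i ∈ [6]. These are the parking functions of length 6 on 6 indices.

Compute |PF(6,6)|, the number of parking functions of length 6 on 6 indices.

|PF(6,6)| = (7−6)·7^(6−1) = 1 · 16807 = 16807
E.g. (3,1,3,3,2,3) → sorted (1,2,3,3,3,3): b_i ≤ i ∀i, a PF.

16807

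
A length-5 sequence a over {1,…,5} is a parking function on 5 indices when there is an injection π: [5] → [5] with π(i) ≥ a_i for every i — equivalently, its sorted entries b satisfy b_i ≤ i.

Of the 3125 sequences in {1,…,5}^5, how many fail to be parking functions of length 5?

#PF = (6−5)·6^(5−1) = 1×1296 = 1296 [KW]
E.g. (5,5,1,3,5) → sorted (1,3,5,5,5): b_2=3>2, not a PF.
So 3125 − 1296 = 1829 fail.

1829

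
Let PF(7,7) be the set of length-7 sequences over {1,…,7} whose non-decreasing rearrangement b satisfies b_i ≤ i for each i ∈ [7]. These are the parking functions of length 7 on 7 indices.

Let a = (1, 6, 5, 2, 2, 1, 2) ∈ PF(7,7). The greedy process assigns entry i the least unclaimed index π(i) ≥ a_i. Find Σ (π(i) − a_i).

Σπ(i) = 1+…+7 = 28; Σa = 1+6+5+2+2+1+2 = 19; disp = 28−19 = 9.

9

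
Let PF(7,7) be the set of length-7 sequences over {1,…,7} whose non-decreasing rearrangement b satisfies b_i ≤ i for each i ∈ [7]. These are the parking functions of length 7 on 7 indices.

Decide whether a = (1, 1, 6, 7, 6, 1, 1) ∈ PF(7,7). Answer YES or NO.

Order a: b = (1, 1, 1, 1, 6, 6, 7).
  b_1=1 ≤ 1
  b_2=1 ≤ 2
  b_3=1 ≤ 3
  b_4=1 ≤ 4
  b_5=6 > 5
  fails at i=5 ⇒ NO

NO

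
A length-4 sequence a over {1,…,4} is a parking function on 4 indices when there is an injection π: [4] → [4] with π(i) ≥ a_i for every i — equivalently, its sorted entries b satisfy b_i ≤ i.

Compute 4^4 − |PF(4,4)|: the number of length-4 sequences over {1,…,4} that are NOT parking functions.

131

#PF = (5−4)·5^(4−1) = 1·125 = 125 [KW]
One tuple (2,4,2,3) → sorted (2,2,3,4): b_1=2>1, not a PF.
4^4 − 125 = 256 − 125 = 131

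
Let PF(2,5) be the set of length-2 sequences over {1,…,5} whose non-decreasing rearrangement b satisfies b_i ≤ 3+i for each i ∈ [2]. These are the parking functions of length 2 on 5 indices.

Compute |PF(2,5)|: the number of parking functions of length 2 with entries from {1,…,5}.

24

Count = (6−2)·6^(2−1) = 4×6 = 24 (Pollak)
Example (1,4) → sorted (1,4): b_i ≤ 3+i ∀i, a PF.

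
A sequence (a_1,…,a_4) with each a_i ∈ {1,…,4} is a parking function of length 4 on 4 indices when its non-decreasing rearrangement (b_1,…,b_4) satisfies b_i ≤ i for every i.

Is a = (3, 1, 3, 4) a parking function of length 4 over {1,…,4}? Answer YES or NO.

Sorted: b = (1, 3, 3, 4).
  b_1=1 ≤ 1
  b_2=3 > 2
  fails at i=2 ⇒ NO

NO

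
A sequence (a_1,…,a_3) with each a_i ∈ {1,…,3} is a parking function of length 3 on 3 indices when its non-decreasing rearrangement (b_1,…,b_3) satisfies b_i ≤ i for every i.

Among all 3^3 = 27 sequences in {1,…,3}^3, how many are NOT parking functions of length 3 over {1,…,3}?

11

|PF| = (3−3+1)·(3+1)^(3−1) = 1 · 16 = 16
One tuple (3,2,3) → sorted (2,3,3): b_1=2>1, not a PF.
Total 27; non-PF = 27−16 = 11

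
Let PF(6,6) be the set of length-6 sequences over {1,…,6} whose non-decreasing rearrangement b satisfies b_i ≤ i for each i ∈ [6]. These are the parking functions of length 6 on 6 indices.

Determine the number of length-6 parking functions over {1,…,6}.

16807

Count = (7−6)·7^(6−1) = 1 · 16807 = 16807 (Pollak)
One tuple (4,5,1,6,1,3) → sorted (1,1,3,4,5,6): b_i ≤ i ∀i, a PF.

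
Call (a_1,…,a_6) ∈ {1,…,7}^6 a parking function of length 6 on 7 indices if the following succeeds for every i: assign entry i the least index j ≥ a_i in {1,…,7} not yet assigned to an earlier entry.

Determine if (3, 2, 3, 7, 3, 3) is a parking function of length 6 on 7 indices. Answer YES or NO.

YES

Rearranged: b = (2, 3, 3, 3, 3, 7).
  b_1=2 ≤ 2
  b_2=3 ≤ 3
  b_3=3 ≤ 4
  b_4=3 ≤ 5
  b_5=3 ≤ 6
  b_6=7 ≤ 7
All bounds hold ⇒ YES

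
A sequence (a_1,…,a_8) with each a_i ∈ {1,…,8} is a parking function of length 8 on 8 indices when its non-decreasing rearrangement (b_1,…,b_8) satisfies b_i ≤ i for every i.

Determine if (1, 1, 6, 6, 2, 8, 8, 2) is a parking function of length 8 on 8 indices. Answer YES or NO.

NO

Order a: b = (1, 1, 2, 2, 6, 6, 8, 8).
  b_1=1 ≤ 1
  b_2=1 ≤ 2
  b_3=2 ≤ 3
  b_4=2 ≤ 4
  b_5=6 > 5
  fails at i=5 ⇒ NO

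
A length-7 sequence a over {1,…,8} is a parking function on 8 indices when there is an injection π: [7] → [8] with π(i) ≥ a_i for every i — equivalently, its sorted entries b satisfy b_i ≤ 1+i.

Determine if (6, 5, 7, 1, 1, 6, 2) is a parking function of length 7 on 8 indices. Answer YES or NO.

YES

Order a: b = (1, 1, 2, 5, 6, 6, 7).
  b_1=1 ≤ 2
  b_2=1 ≤ 3
  b_3=2 ≤ 4
  b_4=5 ≤ 5
  b_5=6 ≤ 6
  b_6=6 ≤ 7
  b_7=7 ≤ 8
All bounds hold ⇒ YES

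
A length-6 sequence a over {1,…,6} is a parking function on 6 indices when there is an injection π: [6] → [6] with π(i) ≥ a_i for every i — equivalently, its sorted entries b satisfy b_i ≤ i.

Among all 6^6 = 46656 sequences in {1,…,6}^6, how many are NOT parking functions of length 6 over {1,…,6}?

29849

Count = (6−6+1)·(6+1)^(6−1) = 1·16807 = 16807 [KW]
E.g. (5,5,5,6,5,4) → sorted (4,5,5,5,5,6): b_1=4>1, not a PF.
So 46656 − 16807 = 29849 fail.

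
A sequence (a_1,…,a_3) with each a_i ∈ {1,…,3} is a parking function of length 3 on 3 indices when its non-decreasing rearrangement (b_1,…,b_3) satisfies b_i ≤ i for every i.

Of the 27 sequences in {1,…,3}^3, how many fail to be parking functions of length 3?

|PF(3,3)| = (3+1−3)·(3+1)^{3−1} = 1×16 = 16 (Pollak)
Check (3,3,3) → sorted (3,3,3): b_1=3>1, not a PF.
So 27 − 16 = 11 fail.

11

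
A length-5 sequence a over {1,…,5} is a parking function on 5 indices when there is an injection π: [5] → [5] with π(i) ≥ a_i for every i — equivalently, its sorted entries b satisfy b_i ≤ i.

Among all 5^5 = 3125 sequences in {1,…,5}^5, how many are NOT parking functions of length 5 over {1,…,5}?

Count = (6−5)·6^(5−1) = 1 · 1296 = 1296 [KW]
E.g. (4,4,4,5,3) → sorted (3,4,4,4,5): b_1=3>1, not a PF.
5^5 − 1296 = 3125 − 1296 = 1829

1829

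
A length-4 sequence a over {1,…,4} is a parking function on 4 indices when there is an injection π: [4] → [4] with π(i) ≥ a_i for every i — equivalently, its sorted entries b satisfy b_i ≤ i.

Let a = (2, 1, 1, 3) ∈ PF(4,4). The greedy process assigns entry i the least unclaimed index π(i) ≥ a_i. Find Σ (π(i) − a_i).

3

Σπ(i) = 1+…+4 = 10; Σa = 2+1+1+3 = 7; disp = 10−7 = 3.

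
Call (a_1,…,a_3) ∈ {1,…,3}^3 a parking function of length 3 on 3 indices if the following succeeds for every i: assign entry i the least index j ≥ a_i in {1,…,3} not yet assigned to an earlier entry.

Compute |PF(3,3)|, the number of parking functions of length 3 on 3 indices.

|PF| = 1·4^2 = 1·16 = 16 [KW]
Example (2,1,3) → sorted (1,2,3): b_i ≤ i ∀i, a PF.

16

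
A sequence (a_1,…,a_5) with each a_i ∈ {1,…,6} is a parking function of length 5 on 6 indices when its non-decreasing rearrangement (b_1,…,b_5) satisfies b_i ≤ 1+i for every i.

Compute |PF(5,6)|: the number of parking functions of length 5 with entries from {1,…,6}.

4802

#PF = (6+1−5)·(6+1)^{5−1} = 2 · 2401 = 4802 [KW]
E.g. (3,5,6,1,2) → sorted (1,2,3,5,6): b_i ≤ 1+i ∀i, a PF.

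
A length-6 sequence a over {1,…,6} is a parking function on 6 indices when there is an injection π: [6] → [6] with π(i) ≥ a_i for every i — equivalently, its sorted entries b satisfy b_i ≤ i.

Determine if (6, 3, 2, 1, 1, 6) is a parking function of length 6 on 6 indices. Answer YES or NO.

NO

Order a: b = (1, 1, 2, 3, 6, 6).
  b_1=1 ≤ 1
  b_2=1 ≤ 2
  b_3=2 ≤ 3
  b_4=3 ≤ 4
  b_5=6 > 5
  fails at i=5 ⇒ NO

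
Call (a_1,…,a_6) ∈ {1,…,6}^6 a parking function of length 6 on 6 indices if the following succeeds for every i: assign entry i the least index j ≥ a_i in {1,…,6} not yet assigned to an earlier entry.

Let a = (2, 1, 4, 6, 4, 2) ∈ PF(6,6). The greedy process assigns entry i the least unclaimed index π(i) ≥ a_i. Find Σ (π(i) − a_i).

Σπ = 6·7/2 = 21 (π permutes [6]); Σa = 2+1+4+6+4+2 = 19; disp = 21−19 = 2.

2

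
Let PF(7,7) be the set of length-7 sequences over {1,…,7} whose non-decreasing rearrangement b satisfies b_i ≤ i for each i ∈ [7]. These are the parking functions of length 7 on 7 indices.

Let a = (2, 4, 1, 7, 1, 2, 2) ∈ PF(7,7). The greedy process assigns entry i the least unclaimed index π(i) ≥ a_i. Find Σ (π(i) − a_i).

Σπ = 7·8/2 = 28 (π permutes [7]); Σa = 2+4+1+7+1+2+2 = 19; disp = 28−19 = 9.

9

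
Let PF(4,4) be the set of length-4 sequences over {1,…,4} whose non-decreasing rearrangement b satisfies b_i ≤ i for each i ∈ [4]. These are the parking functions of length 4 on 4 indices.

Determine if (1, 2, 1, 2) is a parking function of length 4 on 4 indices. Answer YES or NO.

Rearranged: b = (1, 1, 2, 2).
  b_1=1 ≤ 1
  b_2=1 ≤ 2
  b_3=2 ≤ 3
  b_4=2 ≤ 4
All bounds hold ⇒ YES

YES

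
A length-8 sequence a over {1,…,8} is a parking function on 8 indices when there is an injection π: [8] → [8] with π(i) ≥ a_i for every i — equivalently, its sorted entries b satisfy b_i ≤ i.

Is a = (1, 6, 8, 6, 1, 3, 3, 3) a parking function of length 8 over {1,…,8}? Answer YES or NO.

Sorted: b = (1, 1, 3, 3, 3, 6, 6, 8).
  b_1=1 ≤ 1
  b_2=1 ≤ 2
  b_3=3 ≤ 3
  b_4=3 ≤ 4
  b_5=3 ≤ 5
  b_6=6 ≤ 6
  b_7=6 ≤ 7
  b_8=8 ≤ 8
All bounds hold ⇒ YES

YES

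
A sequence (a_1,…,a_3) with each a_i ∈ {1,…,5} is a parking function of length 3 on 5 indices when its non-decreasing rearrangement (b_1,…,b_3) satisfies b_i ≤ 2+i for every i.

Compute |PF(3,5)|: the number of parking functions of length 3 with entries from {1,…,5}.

108

#PF = (5−3+1)·(5+1)^(3−1) = 3 · 36 = 108
One tuple (1,4,1) → sorted (1,1,4): b_i ≤ 2+i ∀i, a PF.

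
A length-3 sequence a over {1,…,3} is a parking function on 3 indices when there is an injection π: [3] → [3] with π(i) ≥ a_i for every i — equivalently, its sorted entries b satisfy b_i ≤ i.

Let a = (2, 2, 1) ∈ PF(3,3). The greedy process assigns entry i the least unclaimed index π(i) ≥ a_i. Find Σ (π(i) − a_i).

1

Σπ(i) = 1+…+3 = 6; Σa = 2+2+1 = 5; disp = 6−5 = 1.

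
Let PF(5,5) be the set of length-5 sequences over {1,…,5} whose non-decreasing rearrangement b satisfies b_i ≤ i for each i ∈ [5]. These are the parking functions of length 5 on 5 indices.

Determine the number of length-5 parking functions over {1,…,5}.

|PF| = (5+1−5)·(5+1)^{5−1} = 1·1296 = 1296 (Pollak)
Check (3,1,4,4,1) → sorted (1,1,3,4,4): b_i ≤ i ∀i, a PF.

1296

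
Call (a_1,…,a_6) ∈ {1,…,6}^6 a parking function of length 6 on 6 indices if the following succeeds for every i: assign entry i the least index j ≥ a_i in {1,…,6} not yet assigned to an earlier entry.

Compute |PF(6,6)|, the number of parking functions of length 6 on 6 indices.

16807

Count = (6−6+1)·(6+1)^(6−1) = 1 · 16807 = 16807
Example (1,6,1,5,3,1) → sorted (1,1,1,3,5,6): b_i ≤ i ∀i, a PF.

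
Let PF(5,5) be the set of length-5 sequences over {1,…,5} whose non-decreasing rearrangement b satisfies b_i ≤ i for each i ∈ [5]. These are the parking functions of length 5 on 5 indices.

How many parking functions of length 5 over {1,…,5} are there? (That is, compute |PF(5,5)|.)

1296

|PF| = (5+1−5)·(5+1)^{5−1} = 1·1296 = 1296 (Konheim–Weiss)
Example (3,3,5,1,2) → sorted (1,2,3,3,5): b_i ≤ i ∀i, a PF.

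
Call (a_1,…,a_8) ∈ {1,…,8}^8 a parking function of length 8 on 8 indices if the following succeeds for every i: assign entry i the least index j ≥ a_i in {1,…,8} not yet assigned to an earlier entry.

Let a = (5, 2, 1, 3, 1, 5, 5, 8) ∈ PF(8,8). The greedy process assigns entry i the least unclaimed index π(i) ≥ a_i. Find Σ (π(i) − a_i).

Σπ(i) = 1+…+8 = 36; Σa = 5+2+1+3+1+5+5+8 = 30; disp = 36−30 = 6.

6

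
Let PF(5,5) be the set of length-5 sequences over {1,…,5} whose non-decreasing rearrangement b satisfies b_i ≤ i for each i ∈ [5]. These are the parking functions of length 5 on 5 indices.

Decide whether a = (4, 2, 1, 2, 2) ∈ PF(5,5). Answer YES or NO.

Sorted: b = (1, 2, 2, 2, 4).
  b_1=1 ≤ 1
  b_2=2 ≤ 2
  b_3=2 ≤ 3
  b_4=2 ≤ 4
  b_5=4 ≤ 5
All bounds hold ⇒ YES

YES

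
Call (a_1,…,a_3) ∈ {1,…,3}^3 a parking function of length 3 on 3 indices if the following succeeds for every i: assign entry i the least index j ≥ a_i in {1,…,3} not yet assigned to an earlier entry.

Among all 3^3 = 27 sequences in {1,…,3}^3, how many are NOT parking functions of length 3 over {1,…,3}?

Count = (3+1−3)·(3+1)^{3−1} = 1·16 = 16
E.g. (3,3,3) → sorted (3,3,3): b_1=3>1, not a PF.
3^3 − 16 = 27 − 16 = 11

11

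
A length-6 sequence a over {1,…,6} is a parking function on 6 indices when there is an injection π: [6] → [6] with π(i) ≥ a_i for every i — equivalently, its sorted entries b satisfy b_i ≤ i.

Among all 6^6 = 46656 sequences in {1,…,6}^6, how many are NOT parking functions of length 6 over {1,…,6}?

|PF| = (6+1−6)·(6+1)^{6−1} = 1 · 16807 = 16807 [KW]
Check (4,5,6,3,2,5) → sorted (2,3,4,5,5,6): b_1=2>1, not a PF.
6^6 − 16807 = 46656 − 16807 = 29849

29849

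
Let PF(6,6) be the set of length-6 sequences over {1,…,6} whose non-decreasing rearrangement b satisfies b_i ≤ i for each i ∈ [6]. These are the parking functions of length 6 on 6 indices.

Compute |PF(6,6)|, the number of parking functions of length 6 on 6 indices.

#PF = 1·7^5 = 1×16807 = 16807
E.g. (3,4,1,2,4,2) → sorted (1,2,2,3,4,4): b_i ≤ i ∀i, a PF.

16807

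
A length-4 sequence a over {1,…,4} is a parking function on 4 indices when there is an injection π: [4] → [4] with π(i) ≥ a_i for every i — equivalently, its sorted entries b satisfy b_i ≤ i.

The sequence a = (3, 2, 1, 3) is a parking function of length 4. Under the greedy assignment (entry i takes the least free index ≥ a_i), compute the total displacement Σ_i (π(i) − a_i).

Σπ(i) = 1+…+4 = 10; Σa = 3+2+1+3 = 9; disp = 10−9 = 1.

1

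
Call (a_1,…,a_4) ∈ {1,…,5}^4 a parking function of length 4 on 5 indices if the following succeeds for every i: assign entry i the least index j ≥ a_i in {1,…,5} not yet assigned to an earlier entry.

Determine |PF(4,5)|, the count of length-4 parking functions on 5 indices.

|PF(4,5)| = (6−4)·6^(4−1) = 2×216 = 432 (Pollak)
Example (2,5,1,3) → sorted (1,2,3,5): b_i ≤ 1+i ∀i, a PF.

432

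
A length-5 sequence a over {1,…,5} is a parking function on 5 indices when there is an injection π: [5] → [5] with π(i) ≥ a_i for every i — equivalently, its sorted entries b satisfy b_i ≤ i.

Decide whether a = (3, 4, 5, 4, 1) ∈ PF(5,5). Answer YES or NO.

Rearranged: b = (1, 3, 4, 4, 5).
  b_1=1 ≤ 1
  b_2=3 > 2
  fails at i=2 ⇒ NO

NO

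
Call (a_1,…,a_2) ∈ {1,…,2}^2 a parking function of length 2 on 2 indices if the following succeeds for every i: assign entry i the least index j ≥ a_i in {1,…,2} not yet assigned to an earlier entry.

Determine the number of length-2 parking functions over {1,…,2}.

3

|PF| = (2+1−2)·(2+1)^{2−1} = 1 · 3 = 3 [KW]
E.g. (1,2) → sorted (1,2): b_i ≤ i ∀i, a PF.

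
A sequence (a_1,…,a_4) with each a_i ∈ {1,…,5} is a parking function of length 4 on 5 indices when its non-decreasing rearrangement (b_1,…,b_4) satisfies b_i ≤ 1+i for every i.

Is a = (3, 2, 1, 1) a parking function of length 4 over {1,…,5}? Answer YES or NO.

Sorted: b = (1, 1, 2, 3).
  b_1=1 ≤ 2
  b_2=1 ≤ 3
  b_3=2 ≤ 4
  b_4=3 ≤ 5
All bounds hold ⇒ YES

YES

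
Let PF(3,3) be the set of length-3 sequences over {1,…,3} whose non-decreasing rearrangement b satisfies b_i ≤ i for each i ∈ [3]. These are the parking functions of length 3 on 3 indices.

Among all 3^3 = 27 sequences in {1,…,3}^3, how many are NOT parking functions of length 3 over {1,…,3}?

|PF(3,3)| = (4−3)·4^(3−1) = 1 · 16 = 16 (Pollak)
Example (3,3,1) → sorted (1,3,3): b_2=3>2, not a PF.
Total 27; non-PF = 27−16 = 11

11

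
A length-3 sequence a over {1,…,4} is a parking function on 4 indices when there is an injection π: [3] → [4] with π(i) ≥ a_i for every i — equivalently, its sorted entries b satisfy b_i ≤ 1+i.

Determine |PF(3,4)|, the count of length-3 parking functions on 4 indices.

50

Count = (4−3+1)·(4+1)^(3−1) = 2·25 = 50 (Pollak)
Check (1,1,1) → sorted (1,1,1): b_i ≤ 1+i ∀i, a PF.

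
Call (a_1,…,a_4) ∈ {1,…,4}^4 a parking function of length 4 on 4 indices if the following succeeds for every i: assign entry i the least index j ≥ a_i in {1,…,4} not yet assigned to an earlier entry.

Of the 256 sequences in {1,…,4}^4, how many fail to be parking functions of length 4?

|PF(4,4)| = (5−4)·5^(4−1) = 1×125 = 125 [KW]
Check (3,4,2,4) → sorted (2,3,4,4): b_1=2>1, not a PF.
4^4 − 125 = 256 − 125 = 131

131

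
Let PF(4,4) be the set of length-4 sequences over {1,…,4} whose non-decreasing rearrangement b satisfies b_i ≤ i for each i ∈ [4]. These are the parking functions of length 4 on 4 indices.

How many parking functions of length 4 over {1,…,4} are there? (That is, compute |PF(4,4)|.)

|PF(4,4)| = (4−4+1)·(4+1)^(4−1) = 1 · 125 = 125 [KW]
E.g. (1,2,1,2) → sorted (1,1,2,2): b_i ≤ i ∀i, a PF.

125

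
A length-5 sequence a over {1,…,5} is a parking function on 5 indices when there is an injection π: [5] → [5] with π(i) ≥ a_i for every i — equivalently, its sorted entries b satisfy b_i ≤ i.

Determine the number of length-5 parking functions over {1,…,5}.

|PF| = 1·6^4 = 1·1296 = 1296 (Pollak)
Example (4,5,2,2,1) → sorted (1,2,2,4,5): b_i ≤ i ∀i, a PF.

1296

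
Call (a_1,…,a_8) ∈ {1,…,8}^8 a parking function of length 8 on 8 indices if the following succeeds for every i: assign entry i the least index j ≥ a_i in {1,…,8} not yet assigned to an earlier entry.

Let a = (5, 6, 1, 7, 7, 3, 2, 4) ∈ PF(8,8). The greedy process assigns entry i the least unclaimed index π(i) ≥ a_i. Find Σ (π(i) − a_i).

1

Σπ = 36 ({1..8} each once); Σa = 5+6+1+7+7+3+2+4 = 35; disp = 36−35 = 1.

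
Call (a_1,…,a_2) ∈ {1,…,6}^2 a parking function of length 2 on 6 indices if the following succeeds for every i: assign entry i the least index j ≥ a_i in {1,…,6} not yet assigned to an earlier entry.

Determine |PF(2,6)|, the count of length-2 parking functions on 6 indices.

35

Count = (6+1−2)·(6+1)^{2−1} = 5×7 = 35
E.g. (1,1) → sorted (1,1): b_i ≤ 4+i ∀i, a PF.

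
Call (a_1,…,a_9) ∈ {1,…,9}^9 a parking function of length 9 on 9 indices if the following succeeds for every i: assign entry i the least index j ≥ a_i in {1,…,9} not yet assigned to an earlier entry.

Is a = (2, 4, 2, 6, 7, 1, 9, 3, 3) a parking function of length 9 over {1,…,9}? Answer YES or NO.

Order a: b = (1, 2, 2, 3, 3, 4, 6, 7, 9).
  b_1=1 ≤ 1
  b_2=2 ≤ 2
  b_3=2 ≤ 3
  b_4=3 ≤ 4
  b_5=3 ≤ 5
  b_6=4 ≤ 6
  b_7=6 ≤ 7
  b_8=7 ≤ 8
  b_9=9 ≤ 9
All bounds hold ⇒ YES

YES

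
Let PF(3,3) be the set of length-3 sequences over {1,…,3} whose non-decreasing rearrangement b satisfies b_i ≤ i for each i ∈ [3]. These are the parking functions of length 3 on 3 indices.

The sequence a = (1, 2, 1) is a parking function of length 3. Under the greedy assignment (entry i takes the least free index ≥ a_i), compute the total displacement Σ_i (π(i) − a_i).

2

Σπ = 3·4/2 = 6 (π permutes [3]); Σa = 1+2+1 = 4; disp = 6−4 = 2.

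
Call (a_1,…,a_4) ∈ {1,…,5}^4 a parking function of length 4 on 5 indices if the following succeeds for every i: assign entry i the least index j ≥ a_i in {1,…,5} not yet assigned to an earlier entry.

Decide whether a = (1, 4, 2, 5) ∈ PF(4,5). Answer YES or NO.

Sorted: b = (1, 2, 4, 5).
  b_1=1 ≤ 2
  b_2=2 ≤ 3
  b_3=4 ≤ 4
  b_4=5 ≤ 5
All bounds hold ⇒ YES

YES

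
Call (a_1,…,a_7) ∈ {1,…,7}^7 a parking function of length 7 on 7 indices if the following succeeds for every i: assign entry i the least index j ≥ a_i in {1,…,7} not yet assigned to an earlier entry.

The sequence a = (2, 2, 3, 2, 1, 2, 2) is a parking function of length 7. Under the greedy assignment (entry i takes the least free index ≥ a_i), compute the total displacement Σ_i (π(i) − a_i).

14

Σπ(i) = 1+…+7 = 28; Σa = 2+2+3+2+1+2+2 = 14; disp = 28−14 = 14.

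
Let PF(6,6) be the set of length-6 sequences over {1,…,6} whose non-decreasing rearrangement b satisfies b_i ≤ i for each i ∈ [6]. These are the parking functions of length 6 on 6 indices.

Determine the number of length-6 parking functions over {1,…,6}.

16807

Count = (6+1−6)·(6+1)^{6−1} = 1·16807 = 16807
Check (5,3,1,4,4,2) → sorted (1,2,3,4,4,5): b_i ≤ i ∀i, a PF.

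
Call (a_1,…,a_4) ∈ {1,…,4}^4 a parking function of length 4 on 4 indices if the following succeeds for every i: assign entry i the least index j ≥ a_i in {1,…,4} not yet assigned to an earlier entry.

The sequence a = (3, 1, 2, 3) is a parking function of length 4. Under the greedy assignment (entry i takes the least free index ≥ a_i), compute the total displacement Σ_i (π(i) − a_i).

1

Σπ(i) = 1+…+4 = 10; Σa = 3+1+2+3 = 9; disp = 10−9 = 1.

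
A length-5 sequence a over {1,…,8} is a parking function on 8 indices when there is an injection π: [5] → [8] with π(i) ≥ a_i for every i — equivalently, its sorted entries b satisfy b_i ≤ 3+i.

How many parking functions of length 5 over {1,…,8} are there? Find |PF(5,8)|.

#PF = (8+1−5)·(8+1)^{5−1} = 4·6561 = 26244 (Pollak)
One tuple (1,5,2,8,6) → sorted (1,2,5,6,8): b_i ≤ 3+i ∀i, a PF.

26244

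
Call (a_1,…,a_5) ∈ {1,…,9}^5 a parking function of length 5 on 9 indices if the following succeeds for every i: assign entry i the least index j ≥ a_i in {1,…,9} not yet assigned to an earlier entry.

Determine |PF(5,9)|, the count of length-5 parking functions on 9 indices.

|PF| = (9−5+1)·(9+1)^(5−1) = 5×10000 = 50000 (Pollak)
E.g. (1,6,4,7,9) → sorted (1,4,6,7,9): b_i ≤ 4+i ∀i, a PF.

50000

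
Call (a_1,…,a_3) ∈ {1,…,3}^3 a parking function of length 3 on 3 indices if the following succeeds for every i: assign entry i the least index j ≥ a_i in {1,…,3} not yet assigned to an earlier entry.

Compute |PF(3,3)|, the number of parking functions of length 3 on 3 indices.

16

|PF(3,3)| = (3−3+1)·(3+1)^(3−1) = 1·16 = 16 [KW]
E.g. (1,3,2) → sorted (1,2,3): b_i ≤ i ∀i, a PF.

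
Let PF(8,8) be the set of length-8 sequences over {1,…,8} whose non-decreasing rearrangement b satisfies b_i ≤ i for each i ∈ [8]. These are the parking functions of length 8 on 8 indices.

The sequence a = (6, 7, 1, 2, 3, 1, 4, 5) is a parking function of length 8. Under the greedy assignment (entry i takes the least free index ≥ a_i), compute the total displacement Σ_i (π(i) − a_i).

Σπ = 36 ({1..8} each once); Σa = 6+7+1+2+3+1+4+5 = 29; disp = 36−29 = 7.

7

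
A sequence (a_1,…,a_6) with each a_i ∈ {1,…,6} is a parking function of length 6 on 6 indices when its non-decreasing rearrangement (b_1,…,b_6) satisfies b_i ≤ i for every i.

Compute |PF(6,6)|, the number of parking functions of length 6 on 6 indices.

|PF| = (6+1−6)·(6+1)^{6−1} = 1 · 16807 = 16807 (Pollak)
E.g. (1,5,2,2,2,5) → sorted (1,2,2,2,5,5): b_i ≤ i ∀i, a PF.

16807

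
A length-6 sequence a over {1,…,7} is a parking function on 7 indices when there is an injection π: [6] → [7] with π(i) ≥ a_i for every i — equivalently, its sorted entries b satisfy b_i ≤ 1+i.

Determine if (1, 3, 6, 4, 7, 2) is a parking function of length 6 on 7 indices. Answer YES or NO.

YES

Sorted: b = (1, 2, 3, 4, 6, 7).
  b_1=1 ≤ 2
  b_2=2 ≤ 3
  b_3=3 ≤ 4
  b_4=4 ≤ 5
  b_5=6 ≤ 6
  b_6=7 ≤ 7
All bounds hold ⇒ YES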